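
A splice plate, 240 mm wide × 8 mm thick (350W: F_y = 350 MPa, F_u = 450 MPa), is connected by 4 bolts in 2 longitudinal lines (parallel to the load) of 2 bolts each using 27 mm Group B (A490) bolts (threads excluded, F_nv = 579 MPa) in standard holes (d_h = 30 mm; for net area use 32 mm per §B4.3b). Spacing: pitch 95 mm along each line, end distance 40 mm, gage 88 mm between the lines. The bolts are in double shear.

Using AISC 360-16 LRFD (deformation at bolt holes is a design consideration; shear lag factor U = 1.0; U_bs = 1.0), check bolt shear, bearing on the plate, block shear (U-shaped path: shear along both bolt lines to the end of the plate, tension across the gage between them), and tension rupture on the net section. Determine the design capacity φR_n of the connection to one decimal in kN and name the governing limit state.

Bolt shear: A_b = π(27)²/4 = 572.56 mm². φR_n = 0.75 × 579 × 572.56 × 4 × 2 = 1989.1 kN.
Bearing (8 mm plate, F_u = 450 MPa): end bolts L_c = 40 − 30/2 = 25, R_n = min(1.2×25×8×450, 2.4×27×8×450) = 108 kN/bolt; interior L_c = 95 − 30 = 65, R_n = 233.28 kN/bolt. φR_n = 0.75 × (2×108 + 2×233.28) = 511.9 kN.
Block shear: shear path 2×[40+1×95] = 2×135 mm, A_gv = 2160, A_nv = 2×(135 − 1.5×32)×8 = 1392 mm²; tension across gage: (88 − 1×32)×8 = 448 mm². R_n = min(0.6×450×1392, 0.6×350×2160) + 1.0×450×448 = min(375.84, 453.6) + 201.6 = 577.44 kN. φR_n = 0.75 × 577.44 = 433.1 kN.
Tension rupture (net): A_n = (240 − 2×32)×8 = 1408 mm² (U = 1.0, A_e = A_n). φR_n = 0.75 × 450 × 1408 = 475.2 kN.
Governing: min(1989.1, 511.9, 433.1, 475.2) = 433.1 kN → block shear.

433.1 kN (block shear governs)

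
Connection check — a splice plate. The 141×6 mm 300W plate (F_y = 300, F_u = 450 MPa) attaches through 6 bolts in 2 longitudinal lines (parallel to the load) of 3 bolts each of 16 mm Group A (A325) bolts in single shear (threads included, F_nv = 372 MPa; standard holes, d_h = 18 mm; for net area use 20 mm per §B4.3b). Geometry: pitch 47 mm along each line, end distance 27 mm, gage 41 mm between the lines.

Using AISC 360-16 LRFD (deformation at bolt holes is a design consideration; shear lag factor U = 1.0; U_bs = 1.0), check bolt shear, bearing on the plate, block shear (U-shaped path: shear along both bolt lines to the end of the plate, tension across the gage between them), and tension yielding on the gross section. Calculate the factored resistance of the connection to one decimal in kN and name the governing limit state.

215.1 kN (block shear governs)

Bolt shear: A_b = π(16)²/4 = 201.06 mm². φR_n = 0.75 × 372 × 201.06 × 6 × 1 = 336.6 kN.
Bearing (6 mm plate, F_u = 450 MPa): end bolts L_c = 27 − 18/2 = 18, R_n = min(1.2×18×6×450, 2.4×16×6×450) = 58.32 kN/bolt; interior L_c = 47 − 18 = 29, R_n = 93.96 kN/bolt. φR_n = 0.75 × (2×58.32 + 4×93.96) = 369.4 kN.
Block shear: shear path 2×[27+2×47] = 2×121 mm, A_gv = 1452, A_nv = 2×(121 − 2.5×20)×6 = 852 mm²; tension across gage: (41 − 1×20)×6 = 126 mm². R_n = min(0.6×450×852, 0.6×300×1452) + 1.0×450×126 = min(230.04, 261.36) + 56.7 = 286.74 kN. φR_n = 0.75 × 286.74 = 215.1 kN.
Tension yield (gross): A_g = 141×6 = 846 mm². φR_n = 0.90 × 300 × 846 = 228.4 kN.
Governing: min(336.6, 369.4, 215.1, 228.4) = 215.1 kN → block shear.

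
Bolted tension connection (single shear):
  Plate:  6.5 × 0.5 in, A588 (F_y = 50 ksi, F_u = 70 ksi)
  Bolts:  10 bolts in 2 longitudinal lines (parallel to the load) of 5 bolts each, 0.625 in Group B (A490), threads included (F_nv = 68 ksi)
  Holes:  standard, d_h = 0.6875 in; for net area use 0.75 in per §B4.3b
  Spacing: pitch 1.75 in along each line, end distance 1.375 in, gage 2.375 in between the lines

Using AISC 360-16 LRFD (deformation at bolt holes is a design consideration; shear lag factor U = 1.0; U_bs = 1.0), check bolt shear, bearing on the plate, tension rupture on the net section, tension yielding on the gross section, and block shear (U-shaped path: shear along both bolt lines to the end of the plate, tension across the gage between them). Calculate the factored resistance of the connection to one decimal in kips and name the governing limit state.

Bolt shear: A_b = π(0.625)²/4 = 0.3068 in². φR_n = 0.75 × 68 × 0.3068 × 10 × 1 = 156.5 kips.
Bearing (0.5 in plate, F_u = 70 ksi): end bolts L_c = 1.375 − 0.6875/2 = 1.03125, R_n = min(1.2×1.03125×0.5×70, 2.4×0.625×0.5×70) = 43.313 kips/bolt; interior L_c = 1.75 − 0.6875 = 1.0625, R_n = 44.625 kips/bolt. φR_n = 0.75 × (2×43.313 + 8×44.625) = 332.7 kips.
Tension rupture (net): A_n = (6.5 − 2×0.75)×0.5 = 2.5 in² (U = 1.0, A_e = A_n). φR_n = 0.75 × 70 × 2.5 = 131.3 kips.
Tension yield (gross): A_g = 6.5×0.5 = 3.25 in². φR_n = 0.90 × 50 × 3.25 = 146.3 kips.
Block shear: shear path 2×[1.375+4×1.75] = 2×8.375 in, A_gv = 8.375, A_nv = 2×(8.375 − 4.5×0.75)×0.5 = 5 in²; tension across gage: (2.375 − 1×0.75)×0.5 = 0.8125 in². R_n = min(0.6×70×5, 0.6×50×8.375) + 1.0×70×0.8125 = min(210, 251.25) + 56.875 = 266.88 kips. φR_n = 0.75 × 266.88 = 200.2 kips.
Governing: min(156.5, 332.7, 131.3, 146.3, 200.2) = 131.3 kips → net-section rupture.

131.3 kips (net-section rupture governs)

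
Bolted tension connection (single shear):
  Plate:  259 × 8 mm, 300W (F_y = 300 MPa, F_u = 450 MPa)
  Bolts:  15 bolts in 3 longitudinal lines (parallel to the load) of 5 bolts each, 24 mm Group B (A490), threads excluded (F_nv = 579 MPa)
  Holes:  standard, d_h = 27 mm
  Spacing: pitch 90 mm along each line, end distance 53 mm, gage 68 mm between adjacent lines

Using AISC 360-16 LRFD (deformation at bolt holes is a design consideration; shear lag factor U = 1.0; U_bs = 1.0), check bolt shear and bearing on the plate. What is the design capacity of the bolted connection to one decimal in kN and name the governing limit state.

2250.2 kN (bearing governs)

Bolt shear: A_b = π(24)²/4 = 452.39 mm². φR_n = 0.75 × 579 × 452.39 × 15 × 1 = 2946.8 kN.
Bearing (8 mm plate, F_u = 450 MPa): end bolts L_c = 53 − 27/2 = 39.5, R_n = min(1.2×39.5×8×450, 2.4×24×8×450) = 170.64 kN/bolt; interior L_c = 90 − 27 = 63, R_n = 207.36 kN/bolt. φR_n = 0.75 × (3×170.64 + 12×207.36) = 2250.2 kN.
Governing: min(2946.8, 2250.2) = 2250.2 kN → bearing.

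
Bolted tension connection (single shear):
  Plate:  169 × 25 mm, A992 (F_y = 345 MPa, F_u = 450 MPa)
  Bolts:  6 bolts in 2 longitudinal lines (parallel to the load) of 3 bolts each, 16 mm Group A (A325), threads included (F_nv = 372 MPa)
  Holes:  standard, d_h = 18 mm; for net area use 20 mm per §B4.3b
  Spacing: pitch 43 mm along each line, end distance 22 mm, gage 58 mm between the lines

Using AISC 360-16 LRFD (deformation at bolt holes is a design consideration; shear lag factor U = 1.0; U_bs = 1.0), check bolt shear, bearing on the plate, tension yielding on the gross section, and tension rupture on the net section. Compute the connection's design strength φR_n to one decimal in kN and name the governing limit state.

336.6 kN (bolt shear governs)

Bolt shear: A_b = π(16)²/4 = 201.06 mm². φR_n = 0.75 × 372 × 201.06 × 6 × 1 = 336.6 kN.
Bearing (25 mm plate, F_u = 450 MPa): end bolts L_c = 22 − 18/2 = 13, R_n = min(1.2×13×25×450, 2.4×16×25×450) = 175.5 kN/bolt; interior L_c = 43 − 18 = 25, R_n = 337.5 kN/bolt. φR_n = 0.75 × (2×175.5 + 4×337.5) = 1275.8 kN.
Tension yield (gross): A_g = 169×25 = 4225 mm². φR_n = 0.90 × 345 × 4225 = 1311.9 kN.
Tension rupture (net): A_n = (169 − 2×20)×25 = 3225 mm² (U = 1.0, A_e = A_n). φR_n = 0.75 × 450 × 3225 = 1088.4 kN.
Governing: min(336.6, 1275.8, 1311.9, 1088.4) = 336.6 kN → bolt shear.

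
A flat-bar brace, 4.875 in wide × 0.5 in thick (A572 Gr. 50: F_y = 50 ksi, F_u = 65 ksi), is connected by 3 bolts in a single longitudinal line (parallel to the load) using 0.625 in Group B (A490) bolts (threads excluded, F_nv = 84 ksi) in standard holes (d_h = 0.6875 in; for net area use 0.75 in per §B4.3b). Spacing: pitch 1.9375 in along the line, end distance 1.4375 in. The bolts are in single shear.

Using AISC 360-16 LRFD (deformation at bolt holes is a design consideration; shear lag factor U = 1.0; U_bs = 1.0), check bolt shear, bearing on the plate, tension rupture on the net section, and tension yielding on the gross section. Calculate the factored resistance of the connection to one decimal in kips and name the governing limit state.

58.0 kips (bolt shear governs)

Bolt shear: A_b = π(0.625)²/4 = 0.3068 in². φR_n = 0.75 × 84 × 0.3068 × 3 × 1 = 58.0 kips.
Bearing (0.5 in plate, F_u = 65 ksi): end bolts L_c = 1.4375 − 0.6875/2 = 1.09375, R_n = min(1.2×1.09375×0.5×65, 2.4×0.625×0.5×65) = 42.656 kips/bolt; interior L_c = 1.9375 − 0.6875 = 1.25, R_n = 48.75 kips/bolt. φR_n = 0.75 × (1×42.656 + 2×48.75) = 105.1 kips.
Tension rupture (net): A_n = (4.875 − 1×0.75)×0.5 = 2.0625 in² (U = 1.0, A_e = A_n). φR_n = 0.75 × 65 × 2.0625 = 100.5 kips.
Tension yield (gross): A_g = 4.875×0.5 = 2.4375 in². φR_n = 0.90 × 50 × 2.4375 = 109.7 kips.
Governing: min(58.0, 105.1, 100.5, 109.7) = 58.0 kips → bolt shear.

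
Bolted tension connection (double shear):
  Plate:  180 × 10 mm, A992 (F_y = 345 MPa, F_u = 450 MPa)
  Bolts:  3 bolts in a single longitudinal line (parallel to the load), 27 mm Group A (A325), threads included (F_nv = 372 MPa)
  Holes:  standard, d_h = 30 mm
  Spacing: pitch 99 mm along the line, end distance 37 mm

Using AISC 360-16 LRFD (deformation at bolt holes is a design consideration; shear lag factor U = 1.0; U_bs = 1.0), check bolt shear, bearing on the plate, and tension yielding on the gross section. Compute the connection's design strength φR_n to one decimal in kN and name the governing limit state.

Bolt shear: A_b = π(27)²/4 = 572.56 mm². φR_n = 0.75 × 372 × 572.56 × 3 × 2 = 958.5 kN.
Bearing (10 mm plate, F_u = 450 MPa): end bolts L_c = 37 − 30/2 = 22, R_n = min(1.2×22×10×450, 2.4×27×10×450) = 118.8 kN/bolt; interior L_c = 99 − 30 = 69, R_n = 291.6 kN/bolt. φR_n = 0.75 × (1×118.8 + 2×291.6) = 526.5 kN.
Tension yield (gross): A_g = 180×10 = 1800 mm². φR_n = 0.90 × 345 × 1800 = 558.9 kN.
Governing: min(958.5, 526.5, 558.9) = 526.5 kN → bearing.

526.5 kN (bearing governs)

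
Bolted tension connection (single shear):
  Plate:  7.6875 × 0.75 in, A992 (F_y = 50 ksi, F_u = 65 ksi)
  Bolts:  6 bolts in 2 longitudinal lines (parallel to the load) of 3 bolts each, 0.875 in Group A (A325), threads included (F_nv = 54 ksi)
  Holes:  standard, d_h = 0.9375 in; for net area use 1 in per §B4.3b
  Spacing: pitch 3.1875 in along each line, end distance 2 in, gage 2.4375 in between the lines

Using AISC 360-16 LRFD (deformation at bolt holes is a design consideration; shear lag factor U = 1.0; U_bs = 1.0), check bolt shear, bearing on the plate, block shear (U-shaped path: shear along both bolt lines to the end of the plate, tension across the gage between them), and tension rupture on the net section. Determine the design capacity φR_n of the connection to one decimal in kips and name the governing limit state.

146.1 kips (bolt shear governs)

Bolt shear: A_b = π(0.875)²/4 = 0.60132 in². φR_n = 0.75 × 54 × 0.60132 × 6 × 1 = 146.1 kips.
Bearing (0.75 in plate, F_u = 65 ksi): end bolts L_c = 2 − 0.9375/2 = 1.53125, R_n = min(1.2×1.53125×0.75×65, 2.4×0.875×0.75×65) = 89.578 kips/bolt; interior L_c = 3.1875 − 0.9375 = 2.25, R_n = 102.38 kips/bolt. φR_n = 0.75 × (2×89.578 + 4×102.38) = 441.5 kips.
Block shear: shear path 2×[2+2×3.1875] = 2×8.375 in, A_gv = 12.563, A_nv = 2×(8.375 − 2.5×1)×0.75 = 8.8125 in²; tension across gage: (2.4375 − 1×1)×0.75 = 1.0781 in². R_n = min(0.6×65×8.8125, 0.6×50×12.563) + 1.0×65×1.0781 = min(343.69, 376.89) + 70.077 = 413.77 kips. φR_n = 0.75 × 413.77 = 310.3 kips.
Tension rupture (net): A_n = (7.6875 − 2×1)×0.75 = 4.2656 in² (U = 1.0, A_e = A_n). φR_n = 0.75 × 65 × 4.2656 = 207.9 kips.
Governing: min(146.1, 441.5, 310.3, 207.9) = 146.1 kips → bolt shear.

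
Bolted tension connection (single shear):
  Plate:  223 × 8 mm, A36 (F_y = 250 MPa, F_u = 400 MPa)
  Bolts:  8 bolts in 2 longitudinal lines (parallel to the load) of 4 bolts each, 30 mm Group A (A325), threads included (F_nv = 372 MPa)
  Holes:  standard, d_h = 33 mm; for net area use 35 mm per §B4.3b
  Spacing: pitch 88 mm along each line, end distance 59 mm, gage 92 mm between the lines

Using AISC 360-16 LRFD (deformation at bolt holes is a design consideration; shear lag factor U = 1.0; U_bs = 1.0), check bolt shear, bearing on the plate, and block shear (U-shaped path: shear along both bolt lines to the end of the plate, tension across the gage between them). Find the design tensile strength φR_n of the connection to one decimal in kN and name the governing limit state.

Bolt shear: A_b = π(30)²/4 = 706.86 mm². φR_n = 0.75 × 372 × 706.86 × 8 × 1 = 1577.7 kN.
Bearing (8 mm plate, F_u = 400 MPa): end bolts L_c = 59 − 33/2 = 42.5, R_n = min(1.2×42.5×8×400, 2.4×30×8×400) = 163.2 kN/bolt; interior L_c = 88 − 33 = 55, R_n = 211.2 kN/bolt. φR_n = 0.75 × (2×163.2 + 6×211.2) = 1195.2 kN.
Block shear: shear path 2×[59+3×88] = 2×323 mm, A_gv = 5168, A_nv = 2×(323 − 3.5×35)×8 = 3208 mm²; tension across gage: (92 − 1×35)×8 = 456 mm². R_n = min(0.6×400×3208, 0.6×250×5168) + 1.0×400×456 = min(769.92, 775.2) + 182.4 = 952.32 kN. φR_n = 0.75 × 952.32 = 714.2 kN.
Governing: min(1577.7, 1195.2, 714.2) = 714.2 kN → block shear.

714.2 kN (block shear governs)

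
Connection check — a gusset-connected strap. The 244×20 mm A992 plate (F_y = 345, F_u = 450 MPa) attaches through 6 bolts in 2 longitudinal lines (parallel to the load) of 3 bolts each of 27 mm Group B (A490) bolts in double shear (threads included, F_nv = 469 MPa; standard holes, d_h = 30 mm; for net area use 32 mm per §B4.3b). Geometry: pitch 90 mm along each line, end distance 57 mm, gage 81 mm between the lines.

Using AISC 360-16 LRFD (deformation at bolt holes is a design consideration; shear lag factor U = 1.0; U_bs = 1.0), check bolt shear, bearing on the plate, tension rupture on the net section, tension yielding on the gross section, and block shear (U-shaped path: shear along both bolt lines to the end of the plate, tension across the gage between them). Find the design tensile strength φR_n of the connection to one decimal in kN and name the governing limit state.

Bolt shear: A_b = π(27)²/4 = 572.56 mm². φR_n = 0.75 × 469 × 572.56 × 6 × 2 = 2416.8 kN.
Bearing (20 mm plate, F_u = 450 MPa): end bolts L_c = 57 − 30/2 = 42, R_n = min(1.2×42×20×450, 2.4×27×20×450) = 453.6 kN/bolt; interior L_c = 90 − 30 = 60, R_n = 583.2 kN/bolt. φR_n = 0.75 × (2×453.6 + 4×583.2) = 2430.0 kN.
Tension rupture (net): A_n = (244 − 2×32)×20 = 3600 mm² (U = 1.0, A_e = A_n). φR_n = 0.75 × 450 × 3600 = 1215.0 kN.
Tension yield (gross): A_g = 244×20 = 4880 mm². φR_n = 0.90 × 345 × 4880 = 1515.2 kN.
Block shear: shear path 2×[57+2×90] = 2×237 mm, A_gv = 9480, A_nv = 2×(237 − 2.5×32)×20 = 6280 mm²; tension across gage: (81 − 1×32)×20 = 980 mm². R_n = min(0.6×450×6280, 0.6×345×9480) + 1.0×450×980 = min(1695.6, 1962.4) + 441 = 2136.6 kN. φR_n = 0.75 × 2136.6 = 1602.5 kN.
Governing: min(2416.8, 2430.0, 1215.0, 1515.2, 1602.5) = 1215.0 kN → net-section rupture.

1215.0 kN (net-section rupture governs)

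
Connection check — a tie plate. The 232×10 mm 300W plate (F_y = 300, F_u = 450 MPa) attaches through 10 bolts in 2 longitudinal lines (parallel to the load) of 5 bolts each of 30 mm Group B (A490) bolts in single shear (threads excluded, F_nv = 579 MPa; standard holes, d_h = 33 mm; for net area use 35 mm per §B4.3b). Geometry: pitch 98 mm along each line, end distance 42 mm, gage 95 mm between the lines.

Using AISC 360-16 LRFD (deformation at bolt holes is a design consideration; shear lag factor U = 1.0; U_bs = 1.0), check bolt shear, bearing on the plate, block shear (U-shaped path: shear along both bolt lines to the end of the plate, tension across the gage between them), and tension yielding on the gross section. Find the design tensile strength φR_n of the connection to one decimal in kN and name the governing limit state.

Bolt shear: A_b = π(30)²/4 = 706.86 mm². φR_n = 0.75 × 579 × 706.86 × 10 × 1 = 3069.5 kN.
Bearing (10 mm plate, F_u = 450 MPa): end bolts L_c = 42 − 33/2 = 25.5, R_n = min(1.2×25.5×10×450, 2.4×30×10×450) = 137.7 kN/bolt; interior L_c = 98 − 33 = 65, R_n = 324 kN/bolt. φR_n = 0.75 × (2×137.7 + 8×324) = 2150.6 kN.
Block shear: shear path 2×[42+4×98] = 2×434 mm, A_gv = 8680, A_nv = 2×(434 − 4.5×35)×10 = 5530 mm²; tension across gage: (95 − 1×35)×10 = 600 mm². R_n = min(0.6×450×5530, 0.6×300×8680) + 1.0×450×600 = min(1493.1, 1562.4) + 270 = 1763.1 kN. φR_n = 0.75 × 1763.1 = 1322.3 kN.
Tension yield (gross): A_g = 232×10 = 2320 mm². φR_n = 0.90 × 300 × 2320 = 626.4 kN.
Governing: min(3069.5, 2150.6, 1322.3, 626.4) = 626.4 kN → gross-section yield.

626.4 kN (gross-section yield governs)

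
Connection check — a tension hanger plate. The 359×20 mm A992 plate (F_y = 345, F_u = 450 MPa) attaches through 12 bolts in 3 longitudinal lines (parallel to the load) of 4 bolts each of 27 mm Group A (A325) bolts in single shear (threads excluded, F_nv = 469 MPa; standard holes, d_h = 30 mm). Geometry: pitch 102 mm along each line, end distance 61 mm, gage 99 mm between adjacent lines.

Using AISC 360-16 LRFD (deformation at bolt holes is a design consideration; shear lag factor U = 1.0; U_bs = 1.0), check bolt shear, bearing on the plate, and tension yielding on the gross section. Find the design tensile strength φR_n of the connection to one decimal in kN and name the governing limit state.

2229.4 kN (gross-section yield governs)

Bolt shear: A_b = π(27)²/4 = 572.56 mm². φR_n = 0.75 × 469 × 572.56 × 12 × 1 = 2416.8 kN.
Bearing (20 mm plate, F_u = 450 MPa): end bolts L_c = 61 − 30/2 = 46, R_n = min(1.2×46×20×450, 2.4×27×20×450) = 496.8 kN/bolt; interior L_c = 102 − 30 = 72, R_n = 583.2 kN/bolt. φR_n = 0.75 × (3×496.8 + 9×583.2) = 5054.4 kN.
Tension yield (gross): A_g = 359×20 = 7180 mm². φR_n = 0.90 × 345 × 7180 = 2229.4 kN.
Governing: min(2416.8, 5054.4, 2229.4) = 2229.4 kN → gross-section yield.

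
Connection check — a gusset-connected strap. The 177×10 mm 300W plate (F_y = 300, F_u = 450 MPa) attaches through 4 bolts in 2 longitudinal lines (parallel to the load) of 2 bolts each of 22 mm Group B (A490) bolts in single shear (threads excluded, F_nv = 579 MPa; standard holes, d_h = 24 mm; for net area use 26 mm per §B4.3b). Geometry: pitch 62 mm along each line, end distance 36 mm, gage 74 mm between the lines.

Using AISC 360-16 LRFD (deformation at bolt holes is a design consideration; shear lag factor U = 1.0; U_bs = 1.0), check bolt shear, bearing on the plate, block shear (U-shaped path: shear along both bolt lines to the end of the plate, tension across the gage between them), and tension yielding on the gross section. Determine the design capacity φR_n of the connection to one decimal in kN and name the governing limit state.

401.0 kN (block shear governs)

Bolt shear: A_b = π(22)²/4 = 380.13 mm². φR_n = 0.75 × 579 × 380.13 × 4 × 1 = 660.3 kN.
Bearing (10 mm plate, F_u = 450 MPa): end bolts L_c = 36 − 24/2 = 24, R_n = min(1.2×24×10×450, 2.4×22×10×450) = 129.6 kN/bolt; interior L_c = 62 − 24 = 38, R_n = 205.2 kN/bolt. φR_n = 0.75 × (2×129.6 + 2×205.2) = 502.2 kN.
Block shear: shear path 2×[36+1×62] = 2×98 mm, A_gv = 1960, A_nv = 2×(98 − 1.5×26)×10 = 1180 mm²; tension across gage: (74 − 1×26)×10 = 480 mm². R_n = min(0.6×450×1180, 0.6×300×1960) + 1.0×450×480 = min(318.6, 352.8) + 216 = 534.6 kN. φR_n = 0.75 × 534.6 = 401.0 kN.
Tension yield (gross): A_g = 177×10 = 1770 mm². φR_n = 0.90 × 300 × 1770 = 477.9 kN.
Governing: min(660.3, 502.2, 401.0, 477.9) = 401.0 kN → block shear.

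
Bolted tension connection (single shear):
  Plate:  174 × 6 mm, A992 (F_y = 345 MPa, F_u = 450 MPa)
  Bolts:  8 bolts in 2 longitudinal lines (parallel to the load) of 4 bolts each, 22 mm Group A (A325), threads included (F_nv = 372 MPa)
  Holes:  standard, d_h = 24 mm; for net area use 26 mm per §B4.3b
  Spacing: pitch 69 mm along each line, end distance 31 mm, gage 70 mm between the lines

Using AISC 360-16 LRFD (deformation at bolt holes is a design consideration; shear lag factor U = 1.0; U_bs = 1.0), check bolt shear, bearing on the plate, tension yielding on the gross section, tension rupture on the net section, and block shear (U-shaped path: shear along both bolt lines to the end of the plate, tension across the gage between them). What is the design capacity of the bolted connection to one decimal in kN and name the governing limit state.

247.1 kN (net-section rupture governs)

Bolt shear: A_b = π(22)²/4 = 380.13 mm². φR_n = 0.75 × 372 × 380.13 × 8 × 1 = 848.5 kN.
Bearing (6 mm plate, F_u = 450 MPa): end bolts L_c = 31 − 24/2 = 19, R_n = min(1.2×19×6×450, 2.4×22×6×450) = 61.56 kN/bolt; interior L_c = 69 − 24 = 45, R_n = 142.56 kN/bolt. φR_n = 0.75 × (2×61.56 + 6×142.56) = 733.9 kN.
Tension yield (gross): A_g = 174×6 = 1044 mm². φR_n = 0.90 × 345 × 1044 = 324.2 kN.
Tension rupture (net): A_n = (174 − 2×26)×6 = 732 mm² (U = 1.0, A_e = A_n). φR_n = 0.75 × 450 × 732 = 247.1 kN.
Block shear: shear path 2×[31+3×69] = 2×238 mm, A_gv = 2856, A_nv = 2×(238 − 3.5×26)×6 = 1764 mm²; tension across gage: (70 − 1×26)×6 = 264 mm². R_n = min(0.6×450×1764, 0.6×345×2856) + 1.0×450×264 = min(476.28, 591.19) + 118.8 = 595.08 kN. φR_n = 0.75 × 595.08 = 446.3 kN.
Governing: min(848.5, 733.9, 324.2, 247.1, 446.3) = 247.1 kN → net-section rupture.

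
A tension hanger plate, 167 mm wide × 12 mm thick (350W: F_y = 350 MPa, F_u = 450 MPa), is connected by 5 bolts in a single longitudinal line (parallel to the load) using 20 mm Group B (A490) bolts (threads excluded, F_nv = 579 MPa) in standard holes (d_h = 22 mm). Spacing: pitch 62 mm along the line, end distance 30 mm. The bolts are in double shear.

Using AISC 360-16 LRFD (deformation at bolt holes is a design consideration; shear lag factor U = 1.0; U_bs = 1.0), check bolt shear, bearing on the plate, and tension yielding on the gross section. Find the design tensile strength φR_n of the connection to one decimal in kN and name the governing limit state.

Bolt shear: A_b = π(20)²/4 = 314.16 mm². φR_n = 0.75 × 579 × 314.16 × 5 × 2 = 1364.2 kN.
Bearing (12 mm plate, F_u = 450 MPa): end bolts L_c = 30 − 22/2 = 19, R_n = min(1.2×19×12×450, 2.4×20×12×450) = 123.12 kN/bolt; interior L_c = 62 − 22 = 40, R_n = 259.2 kN/bolt. φR_n = 0.75 × (1×123.12 + 4×259.2) = 869.9 kN.
Tension yield (gross): A_g = 167×12 = 2004 mm². φR_n = 0.90 × 350 × 2004 = 631.3 kN.
Governing: min(1364.2, 869.9, 631.3) = 631.3 kN → gross-section yield.

631.3 kN (gross-section yield governs)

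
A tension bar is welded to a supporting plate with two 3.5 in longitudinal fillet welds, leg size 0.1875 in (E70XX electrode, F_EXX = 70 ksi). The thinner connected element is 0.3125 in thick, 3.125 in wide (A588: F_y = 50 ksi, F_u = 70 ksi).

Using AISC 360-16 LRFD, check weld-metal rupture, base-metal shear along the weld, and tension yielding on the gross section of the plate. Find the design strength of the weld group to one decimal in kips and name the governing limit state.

29.2 kips (weld metal governs)

Weld metal: throat = 0.707×0.1875 = 0.13256 in, L = 2×3.5 = 7 in. φR_n = 0.75 × 0.6 × 70 × 0.13256 × 7 = 29.2 kips.
Base metal shear (0.3125 in plate): yield φR_n = 1.0×0.6×50×0.3125×7 = 65.6 kips; rupture φR_n = 0.75×0.6×70×0.3125×7 = 68.9 kips; take 65.6 kips (yield).
Tension yield (gross): A_g = 3.125×0.3125 = 0.97656 in². φR_n = 0.90 × 50 × 0.97656 = 43.9 kips.
Governing: min(29.2, 65.6, 43.9) = 29.2 kips → weld metal.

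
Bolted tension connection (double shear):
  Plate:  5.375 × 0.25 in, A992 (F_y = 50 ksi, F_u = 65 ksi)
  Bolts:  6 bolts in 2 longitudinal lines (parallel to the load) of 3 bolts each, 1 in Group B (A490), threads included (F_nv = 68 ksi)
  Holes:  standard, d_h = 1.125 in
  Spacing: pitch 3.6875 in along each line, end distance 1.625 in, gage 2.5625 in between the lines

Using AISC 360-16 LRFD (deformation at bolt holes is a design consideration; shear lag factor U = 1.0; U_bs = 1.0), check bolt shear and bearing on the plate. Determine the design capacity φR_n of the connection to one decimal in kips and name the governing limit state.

Bolt shear: A_b = π(1)²/4 = 0.7854 in². φR_n = 0.75 × 68 × 0.7854 × 6 × 2 = 480.7 kips.
Bearing (0.25 in plate, F_u = 65 ksi): end bolts L_c = 1.625 − 1.125/2 = 1.0625, R_n = min(1.2×1.0625×0.25×65, 2.4×1×0.25×65) = 20.719 kips/bolt; interior L_c = 3.6875 − 1.125 = 2.5625, R_n = 39 kips/bolt. φR_n = 0.75 × (2×20.719 + 4×39) = 148.1 kips.
Governing: min(480.7, 148.1) = 148.1 kips → bearing.

148.1 kips (bearing governs)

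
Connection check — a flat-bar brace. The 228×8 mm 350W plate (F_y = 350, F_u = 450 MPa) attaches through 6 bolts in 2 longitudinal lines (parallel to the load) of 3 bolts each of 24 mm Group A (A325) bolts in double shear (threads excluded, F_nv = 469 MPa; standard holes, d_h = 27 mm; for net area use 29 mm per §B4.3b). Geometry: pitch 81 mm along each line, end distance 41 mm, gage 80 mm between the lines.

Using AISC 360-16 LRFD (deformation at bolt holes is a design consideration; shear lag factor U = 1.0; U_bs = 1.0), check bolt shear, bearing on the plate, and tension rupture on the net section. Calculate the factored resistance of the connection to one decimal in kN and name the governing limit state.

Bolt shear: A_b = π(24)²/4 = 452.39 mm². φR_n = 0.75 × 469 × 452.39 × 6 × 2 = 1909.5 kN.
Bearing (8 mm plate, F_u = 450 MPa): end bolts L_c = 41 − 27/2 = 27.5, R_n = min(1.2×27.5×8×450, 2.4×24×8×450) = 118.8 kN/bolt; interior L_c = 81 − 27 = 54, R_n = 207.36 kN/bolt. φR_n = 0.75 × (2×118.8 + 4×207.36) = 800.3 kN.
Tension rupture (net): A_n = (228 − 2×29)×8 = 1360 mm² (U = 1.0, A_e = A_n). φR_n = 0.75 × 450 × 1360 = 459.0 kN.
Governing: min(1909.5, 800.3, 459.0) = 459.0 kN → net-section rupture.

459.0 kN (net-section rupture governs)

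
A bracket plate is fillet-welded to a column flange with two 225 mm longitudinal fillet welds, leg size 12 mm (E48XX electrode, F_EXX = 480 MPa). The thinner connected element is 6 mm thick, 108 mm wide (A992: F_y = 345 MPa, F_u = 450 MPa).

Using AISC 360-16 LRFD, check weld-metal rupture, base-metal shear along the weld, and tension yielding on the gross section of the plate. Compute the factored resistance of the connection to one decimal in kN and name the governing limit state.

201.2 kN (gross-section yield governs)

Weld metal: throat = 0.707×12 = 8.484 mm, L = 2×225 = 450 mm. φR_n = 0.75 × 0.6 × 480 × 8.484 × 450 = 824.6 kN.
Base metal shear (6 mm plate): yield φR_n = 1.0×0.6×345×6×450 = 558.9 kN; rupture φR_n = 0.75×0.6×450×6×450 = 546.8 kN; take 546.8 kN (rupture).
Tension yield (gross): A_g = 108×6 = 648 mm². φR_n = 0.90 × 345 × 648 = 201.2 kN.
Governing: min(824.6, 546.8, 201.2) = 201.2 kN → gross-section yield.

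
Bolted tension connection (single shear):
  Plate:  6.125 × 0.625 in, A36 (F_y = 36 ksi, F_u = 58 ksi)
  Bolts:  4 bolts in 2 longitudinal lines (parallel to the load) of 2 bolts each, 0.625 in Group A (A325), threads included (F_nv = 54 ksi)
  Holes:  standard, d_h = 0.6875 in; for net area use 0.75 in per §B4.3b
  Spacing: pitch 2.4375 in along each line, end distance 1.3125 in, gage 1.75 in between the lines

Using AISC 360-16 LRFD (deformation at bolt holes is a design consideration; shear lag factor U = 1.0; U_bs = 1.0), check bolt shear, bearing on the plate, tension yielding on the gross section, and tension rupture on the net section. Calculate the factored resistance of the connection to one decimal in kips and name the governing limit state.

49.7 kips (bolt shear governs)

Bolt shear: A_b = π(0.625)²/4 = 0.3068 in². φR_n = 0.75 × 54 × 0.3068 × 4 × 1 = 49.7 kips.
Bearing (0.625 in plate, F_u = 58 ksi): end bolts L_c = 1.3125 − 0.6875/2 = 0.96875, R_n = min(1.2×0.96875×0.625×58, 2.4×0.625×0.625×58) = 42.141 kips/bolt; interior L_c = 2.4375 − 0.6875 = 1.75, R_n = 54.375 kips/bolt. φR_n = 0.75 × (2×42.141 + 2×54.375) = 144.8 kips.
Tension yield (gross): A_g = 6.125×0.625 = 3.8281 in². φR_n = 0.90 × 36 × 3.8281 = 124.0 kips.
Tension rupture (net): A_n = (6.125 − 2×0.75)×0.625 = 2.8906 in² (U = 1.0, A_e = A_n). φR_n = 0.75 × 58 × 2.8906 = 125.7 kips.
Governing: min(49.7, 144.8, 124.0, 125.7) = 49.7 kips → bolt shear.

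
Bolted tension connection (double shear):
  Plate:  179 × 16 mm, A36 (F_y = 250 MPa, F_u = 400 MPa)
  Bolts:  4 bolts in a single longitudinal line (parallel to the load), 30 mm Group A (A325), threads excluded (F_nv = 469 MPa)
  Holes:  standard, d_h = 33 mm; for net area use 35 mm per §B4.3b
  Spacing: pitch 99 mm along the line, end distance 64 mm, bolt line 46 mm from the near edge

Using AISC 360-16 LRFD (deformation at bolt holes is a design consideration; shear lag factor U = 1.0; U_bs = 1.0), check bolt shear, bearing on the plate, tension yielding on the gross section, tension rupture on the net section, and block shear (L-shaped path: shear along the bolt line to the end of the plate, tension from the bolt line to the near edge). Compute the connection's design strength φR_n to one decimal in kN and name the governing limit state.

Bolt shear: A_b = π(30)²/4 = 706.86 mm². φR_n = 0.75 × 469 × 706.86 × 4 × 2 = 1989.1 kN.
Bearing (16 mm plate, F_u = 400 MPa): end bolts L_c = 64 − 33/2 = 47.5, R_n = min(1.2×47.5×16×400, 2.4×30×16×400) = 364.8 kN/bolt; interior L_c = 99 − 33 = 66, R_n = 460.8 kN/bolt. φR_n = 0.75 × (1×364.8 + 3×460.8) = 1310.4 kN.
Tension yield (gross): A_g = 179×16 = 2864 mm². φR_n = 0.90 × 250 × 2864 = 644.4 kN.
Tension rupture (net): A_n = (179 − 1×35)×16 = 2304 mm² (U = 1.0, A_e = A_n). φR_n = 0.75 × 400 × 2304 = 691.2 kN.
Block shear: shear path 1×[64+3×99] = 1×361 mm, A_gv = 5776, A_nv = 1×(361 − 3.5×35)×16 = 3816 mm²; tension to near edge: (46 − 0.5×35)×16 = 456 mm². R_n = min(0.6×400×3816, 0.6×250×5776) + 1.0×400×456 = min(915.84, 866.4) + 182.4 = 1048.8 kN. φR_n = 0.75 × 1048.8 = 786.6 kN.
Governing: min(1989.1, 1310.4, 644.4, 691.2, 786.6) = 644.4 kN → gross-section yield.

644.4 kN (gross-section yield governs)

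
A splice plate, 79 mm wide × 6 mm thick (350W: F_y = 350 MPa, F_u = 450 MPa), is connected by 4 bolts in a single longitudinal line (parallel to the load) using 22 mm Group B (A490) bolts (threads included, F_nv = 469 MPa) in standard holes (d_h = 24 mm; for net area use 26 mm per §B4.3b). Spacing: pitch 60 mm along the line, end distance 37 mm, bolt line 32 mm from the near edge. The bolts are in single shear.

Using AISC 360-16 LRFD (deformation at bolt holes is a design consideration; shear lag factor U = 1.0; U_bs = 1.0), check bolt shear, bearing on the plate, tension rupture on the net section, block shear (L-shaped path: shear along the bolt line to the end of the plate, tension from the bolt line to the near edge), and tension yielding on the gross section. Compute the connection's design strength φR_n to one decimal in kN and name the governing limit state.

107.3 kN (net-section rupture governs)

Bolt shear: A_b = π(22)²/4 = 380.13 mm². φR_n = 0.75 × 469 × 380.13 × 4 × 1 = 534.8 kN.
Bearing (6 mm plate, F_u = 450 MPa): end bolts L_c = 37 − 24/2 = 25, R_n = min(1.2×25×6×450, 2.4×22×6×450) = 81 kN/bolt; interior L_c = 60 − 24 = 36, R_n = 116.64 kN/bolt. φR_n = 0.75 × (1×81 + 3×116.64) = 323.2 kN.
Tension rupture (net): A_n = (79 − 1×26)×6 = 318 mm² (U = 1.0, A_e = A_n). φR_n = 0.75 × 450 × 318 = 107.3 kN.
Block shear: shear path 1×[37+3×60] = 1×217 mm, A_gv = 1302, A_nv = 1×(217 − 3.5×26)×6 = 756 mm²; tension to near edge: (32 − 0.5×26)×6 = 114 mm². R_n = min(0.6×450×756, 0.6×350×1302) + 1.0×450×114 = min(204.12, 273.42) + 51.3 = 255.42 kN. φR_n = 0.75 × 255.42 = 191.6 kN.
Tension yield (gross): A_g = 79×6 = 474 mm². φR_n = 0.90 × 350 × 474 = 149.3 kN.
Governing: min(534.8, 323.2, 107.3, 191.6, 149.3) = 107.3 kN → net-section rupture.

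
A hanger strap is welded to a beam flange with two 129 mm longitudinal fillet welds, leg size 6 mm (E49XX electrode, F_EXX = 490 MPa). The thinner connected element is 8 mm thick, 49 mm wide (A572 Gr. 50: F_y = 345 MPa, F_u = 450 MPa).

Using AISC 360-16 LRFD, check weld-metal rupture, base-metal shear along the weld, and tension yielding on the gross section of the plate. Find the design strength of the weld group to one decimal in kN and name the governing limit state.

121.7 kN (gross-section yield governs)

Weld metal: throat = 0.707×6 = 4.242 mm, L = 2×129 = 258 mm. φR_n = 0.75 × 0.6 × 490 × 4.242 × 258 = 241.3 kN.
Base metal shear (8 mm plate): yield φR_n = 1.0×0.6×345×8×258 = 427.2 kN; rupture φR_n = 0.75×0.6×450×8×258 = 418.0 kN; take 418.0 kN (rupture).
Tension yield (gross): A_g = 49×8 = 392 mm². φR_n = 0.90 × 345 × 392 = 121.7 kN.
Governing: min(241.3, 418.0, 121.7) = 121.7 kN → gross-section yield.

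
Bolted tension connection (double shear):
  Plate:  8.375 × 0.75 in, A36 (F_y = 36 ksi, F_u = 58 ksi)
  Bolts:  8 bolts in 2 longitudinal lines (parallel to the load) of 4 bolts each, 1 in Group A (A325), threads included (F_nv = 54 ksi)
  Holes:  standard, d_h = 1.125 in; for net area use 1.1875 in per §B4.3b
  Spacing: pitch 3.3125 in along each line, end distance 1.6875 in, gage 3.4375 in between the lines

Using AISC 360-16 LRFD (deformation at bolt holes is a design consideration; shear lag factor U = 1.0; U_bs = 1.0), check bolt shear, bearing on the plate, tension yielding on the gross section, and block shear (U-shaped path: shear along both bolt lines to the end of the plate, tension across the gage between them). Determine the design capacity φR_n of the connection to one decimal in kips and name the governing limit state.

203.5 kips (gross-section yield governs)

Bolt shear: A_b = π(1)²/4 = 0.7854 in². φR_n = 0.75 × 54 × 0.7854 × 8 × 2 = 508.9 kips.
Bearing (0.75 in plate, F_u = 58 ksi): end bolts L_c = 1.6875 − 1.125/2 = 1.125, R_n = min(1.2×1.125×0.75×58, 2.4×1×0.75×58) = 58.725 kips/bolt; interior L_c = 3.3125 − 1.125 = 2.1875, R_n = 104.4 kips/bolt. φR_n = 0.75 × (2×58.725 + 6×104.4) = 557.9 kips.
Tension yield (gross): A_g = 8.375×0.75 = 6.2813 in². φR_n = 0.90 × 36 × 6.2813 = 203.5 kips.
Block shear: shear path 2×[1.6875+3×3.3125] = 2×11.625 in, A_gv = 17.438, A_nv = 2×(11.625 − 3.5×1.1875)×0.75 = 11.203 in²; tension across gage: (3.4375 − 1×1.1875)×0.75 = 1.6875 in². R_n = min(0.6×58×11.203, 0.6×36×17.438) + 1.0×58×1.6875 = min(389.86, 376.66) + 97.875 = 474.54 kips. φR_n = 0.75 × 474.54 = 355.9 kips.
Governing: min(508.9, 557.9, 203.5, 355.9) = 203.5 kips → gross-section yield.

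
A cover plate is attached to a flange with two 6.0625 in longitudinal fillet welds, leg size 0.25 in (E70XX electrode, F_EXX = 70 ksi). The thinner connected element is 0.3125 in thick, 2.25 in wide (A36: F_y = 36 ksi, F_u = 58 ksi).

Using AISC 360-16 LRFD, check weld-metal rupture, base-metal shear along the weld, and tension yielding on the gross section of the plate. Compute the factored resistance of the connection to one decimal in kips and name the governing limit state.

22.8 kips (gross-section yield governs)

Weld metal: throat = 0.707×0.25 = 0.17675 in, L = 2×6.0625 = 12.125 in. φR_n = 0.75 × 0.6 × 70 × 0.17675 × 12.125 = 67.5 kips.
Base metal shear (0.3125 in plate): yield φR_n = 1.0×0.6×36×0.3125×12.125 = 81.8 kips; rupture φR_n = 0.75×0.6×58×0.3125×12.125 = 98.9 kips; take 81.8 kips (yield).
Tension yield (gross): A_g = 2.25×0.3125 = 0.70313 in². φR_n = 0.90 × 36 × 0.70313 = 22.8 kips.
Governing: min(67.5, 81.8, 22.8) = 22.8 kips → gross-section yield.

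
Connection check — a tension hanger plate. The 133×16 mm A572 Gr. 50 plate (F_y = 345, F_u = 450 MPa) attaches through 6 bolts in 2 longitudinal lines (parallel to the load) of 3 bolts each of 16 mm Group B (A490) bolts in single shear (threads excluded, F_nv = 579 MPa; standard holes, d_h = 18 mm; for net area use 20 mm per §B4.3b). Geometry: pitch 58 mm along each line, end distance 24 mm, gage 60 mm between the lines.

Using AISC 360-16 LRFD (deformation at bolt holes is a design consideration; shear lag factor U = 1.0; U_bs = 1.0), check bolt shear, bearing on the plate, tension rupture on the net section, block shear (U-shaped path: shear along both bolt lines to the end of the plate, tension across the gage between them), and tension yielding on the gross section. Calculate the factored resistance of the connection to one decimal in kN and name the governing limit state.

502.2 kN (net-section rupture governs)

Bolt shear: A_b = π(16)²/4 = 201.06 mm². φR_n = 0.75 × 579 × 201.06 × 6 × 1 = 523.9 kN.
Bearing (16 mm plate, F_u = 450 MPa): end bolts L_c = 24 − 18/2 = 15, R_n = min(1.2×15×16×450, 2.4×16×16×450) = 129.6 kN/bolt; interior L_c = 58 − 18 = 40, R_n = 276.48 kN/bolt. φR_n = 0.75 × (2×129.6 + 4×276.48) = 1023.8 kN.
Tension rupture (net): A_n = (133 − 2×20)×16 = 1488 mm² (U = 1.0, A_e = A_n). φR_n = 0.75 × 450 × 1488 = 502.2 kN.
Block shear: shear path 2×[24+2×58] = 2×140 mm, A_gv = 4480, A_nv = 2×(140 − 2.5×20)×16 = 2880 mm²; tension across gage: (60 − 1×20)×16 = 640 mm². R_n = min(0.6×450×2880, 0.6×345×4480) + 1.0×450×640 = min(777.6, 927.36) + 288 = 1065.6 kN. φR_n = 0.75 × 1065.6 = 799.2 kN.
Tension yield (gross): A_g = 133×16 = 2128 mm². φR_n = 0.90 × 345 × 2128 = 660.7 kN.
Governing: min(523.9, 1023.8, 502.2, 799.2, 660.7) = 502.2 kN → net-section rupture.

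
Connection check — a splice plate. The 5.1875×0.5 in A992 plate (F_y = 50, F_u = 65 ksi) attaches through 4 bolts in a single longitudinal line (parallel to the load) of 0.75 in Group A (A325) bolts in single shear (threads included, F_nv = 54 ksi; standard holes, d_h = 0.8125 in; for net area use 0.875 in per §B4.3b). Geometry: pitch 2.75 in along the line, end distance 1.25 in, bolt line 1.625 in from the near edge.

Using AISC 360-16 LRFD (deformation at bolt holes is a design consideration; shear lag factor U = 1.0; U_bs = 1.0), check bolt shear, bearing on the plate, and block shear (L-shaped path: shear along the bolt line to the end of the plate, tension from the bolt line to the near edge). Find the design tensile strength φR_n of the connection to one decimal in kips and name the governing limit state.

71.6 kips (bolt shear governs)

Bolt shear: A_b = π(0.75)²/4 = 0.44179 in². φR_n = 0.75 × 54 × 0.44179 × 4 × 1 = 71.6 kips.
Bearing (0.5 in plate, F_u = 65 ksi): end bolts L_c = 1.25 − 0.8125/2 = 0.84375, R_n = min(1.2×0.84375×0.5×65, 2.4×0.75×0.5×65) = 32.906 kips/bolt; interior L_c = 2.75 − 0.8125 = 1.9375, R_n = 58.5 kips/bolt. φR_n = 0.75 × (1×32.906 + 3×58.5) = 156.3 kips.
Block shear: shear path 1×[1.25+3×2.75] = 1×9.5 in, A_gv = 4.75, A_nv = 1×(9.5 − 3.5×0.875)×0.5 = 3.2188 in²; tension to near edge: (1.625 − 0.5×0.875)×0.5 = 0.59375 in². R_n = min(0.6×65×3.2188, 0.6×50×4.75) + 1.0×65×0.59375 = min(125.53, 142.5) + 38.594 = 164.12 kips. φR_n = 0.75 × 164.12 = 123.1 kips.
Governing: min(71.6, 156.3, 123.1) = 71.6 kips → bolt shear.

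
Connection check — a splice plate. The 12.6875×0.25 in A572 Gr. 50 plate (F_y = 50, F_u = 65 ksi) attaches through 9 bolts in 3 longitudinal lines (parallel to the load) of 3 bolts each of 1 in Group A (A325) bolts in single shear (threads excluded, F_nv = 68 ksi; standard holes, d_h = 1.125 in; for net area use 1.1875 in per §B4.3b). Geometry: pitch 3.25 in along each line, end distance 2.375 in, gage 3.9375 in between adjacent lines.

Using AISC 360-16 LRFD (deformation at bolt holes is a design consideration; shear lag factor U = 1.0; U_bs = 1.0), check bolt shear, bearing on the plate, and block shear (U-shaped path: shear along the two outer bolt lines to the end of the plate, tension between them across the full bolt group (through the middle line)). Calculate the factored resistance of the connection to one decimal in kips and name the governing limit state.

Bolt shear: A_b = π(1)²/4 = 0.7854 in². φR_n = 0.75 × 68 × 0.7854 × 9 × 1 = 360.5 kips.
Bearing (0.25 in plate, F_u = 65 ksi): end bolts L_c = 2.375 − 1.125/2 = 1.8125, R_n = min(1.2×1.8125×0.25×65, 2.4×1×0.25×65) = 35.344 kips/bolt; interior L_c = 3.25 − 1.125 = 2.125, R_n = 39 kips/bolt. φR_n = 0.75 × (3×35.344 + 6×39) = 255.0 kips.
Block shear: shear path 2×[2.375+2×3.25] = 2×8.875 in, A_gv = 4.4375, A_nv = 2×(8.875 − 2.5×1.1875)×0.25 = 2.9531 in²; tension across gage: (7.875 − 2×1.1875)×0.25 = 1.375 in². R_n = min(0.6×65×2.9531, 0.6×50×4.4375) + 1.0×65×1.375 = min(115.17, 133.13) + 89.375 = 204.55 kips. φR_n = 0.75 × 204.55 = 153.4 kips.
Governing: min(360.5, 255.0, 153.4) = 153.4 kips → block shear.

153.4 kips (block shear governs)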